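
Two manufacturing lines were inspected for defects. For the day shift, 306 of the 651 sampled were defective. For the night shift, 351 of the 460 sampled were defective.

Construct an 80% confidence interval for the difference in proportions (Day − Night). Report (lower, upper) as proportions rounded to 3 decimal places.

(-0.329, -0.257)

Sample proportions: 306/651 = 0.4700, 351/460 = 0.7630.
Each SE is √(p̂(1−p̂)/n): √(0.4700·0.5300/651) = 0.01956 and √(0.7630·0.2370/460) = 0.01983.
SE(p̂₁ − p̂₂) = √(SE₁² + SE₂²) = √(0.0003825936 + 0.0003932289) = 0.02785, since the two samples are independent.
At 80% confidence z* = 1.282; margin = 1.282 × 0.02785 = 0.03570.
The difference is 0.4700 − 0.7630 = -0.2930, so the interval is -0.2930 ± 0.03570 = (-0.329, -0.257).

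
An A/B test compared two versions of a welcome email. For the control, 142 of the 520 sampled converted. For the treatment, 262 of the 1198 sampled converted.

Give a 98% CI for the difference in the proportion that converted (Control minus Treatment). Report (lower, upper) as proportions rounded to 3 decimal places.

(0.001, 0.108)

Sample proportions: 142/520 = 0.2731, 262/1198 = 0.2187.
Each SE is √(p̂(1−p̂)/n): √(0.2731·0.7269/520) = 0.01954 and √(0.2187·0.7813/1198) = 0.01194.
SE(p̂₁ − p̂₂) = √(SE₁² + SE₂²) = √(0.0003818116 + 0.0001425636) = 0.02290, since the two samples are independent.
At 98% confidence z* = 2.326; margin = 2.326 × 0.02290 = 0.05327.
The difference is 0.2731 − 0.2187 = 0.0544, so the interval is 0.0544 ± 0.05327 = (0.001, 0.108).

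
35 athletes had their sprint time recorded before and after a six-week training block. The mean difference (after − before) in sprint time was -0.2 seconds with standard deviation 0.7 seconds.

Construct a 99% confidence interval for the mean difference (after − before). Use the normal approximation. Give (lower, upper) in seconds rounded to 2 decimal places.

(-0.50, 0.10)

This is a matched-pairs design, so SE = s_d/√n = 0.7/√35 = 0.1183.
Margin = 2.576 × 0.1183 = 0.3047; the interval is -0.2 ± 0.3047 = (-0.50, 0.10).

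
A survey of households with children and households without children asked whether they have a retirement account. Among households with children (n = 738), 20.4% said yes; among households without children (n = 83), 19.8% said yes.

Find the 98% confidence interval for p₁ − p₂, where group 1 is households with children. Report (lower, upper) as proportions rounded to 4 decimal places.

(-0.1014, 0.1134)

Each SE is √(p̂(1−p̂)/n): √(0.2040·0.7960/738) = 0.01483 and √(0.1980·0.8020/83) = 0.04374.
SE(p̂₁ − p̂₂) = √(SE₁² + SE₂²) = √(0.0002199289 + 0.0019131876) = 0.04619, since the two samples are independent.
At 98% confidence z* = 2.326; margin = 2.326 × 0.04619 = 0.10744.
The difference is 0.2040 − 0.1980 = 0.0060, so the interval is 0.0060 ± 0.10744 = (-0.1014, 0.1134).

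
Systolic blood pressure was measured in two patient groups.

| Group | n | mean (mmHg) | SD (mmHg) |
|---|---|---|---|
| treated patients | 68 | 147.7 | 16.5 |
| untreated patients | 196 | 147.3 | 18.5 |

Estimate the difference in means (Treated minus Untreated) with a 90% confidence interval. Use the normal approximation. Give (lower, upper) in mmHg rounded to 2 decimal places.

Per-group SEs: s₁/√n₁ = 16.5/√68 = 2.0009, s₂/√n₂ = 18.5/√196 = 1.3214.
Unpooled SE of the difference: √(4.00360081 + 1.74609796) = 2.3979.
Margin of error = z* · SE = 1.645 × 2.3979 = 3.9445.
x̄₁ − x̄₂ = 147.7 − 147.3 = 0.4000.
CI: 0.4000 ± 3.9445 = (-3.54, 4.34).

(-3.54, 4.34)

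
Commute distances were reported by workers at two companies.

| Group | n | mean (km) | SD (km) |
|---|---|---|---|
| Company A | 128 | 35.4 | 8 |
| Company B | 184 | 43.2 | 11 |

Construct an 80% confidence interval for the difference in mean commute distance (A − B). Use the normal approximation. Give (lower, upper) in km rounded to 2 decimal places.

SE₁ = s₁/√n₁ = 8/√128 = 0.7071; SE₂ = 11/√184 = 0.8109.
Independent samples, unequal variances: SE_diff = √(SE₁² + SE₂²) = √(0.49999041 + 0.65755881) = 1.0759.
z* = 1.282, so margin of error = 1.282 × 1.0759 = 1.3793.
Difference in means = 35.4 − 43.2 = -7.8000.
-7.8000 ± 1.3793 → (-9.18, -6.42).

(-9.18, -6.42)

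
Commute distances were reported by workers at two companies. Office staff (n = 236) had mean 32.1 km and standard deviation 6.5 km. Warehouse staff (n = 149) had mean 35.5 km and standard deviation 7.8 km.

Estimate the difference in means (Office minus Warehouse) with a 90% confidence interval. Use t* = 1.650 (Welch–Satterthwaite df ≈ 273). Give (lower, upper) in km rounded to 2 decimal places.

(-4.66, -2.14)

Standard errors of each mean: 6.5/√236 = 0.4231 and 7.8/√149 = 0.6390.
SE(x̄₁ − x̄₂) = √(0.4231² + 0.6390²) = 0.7664 for independent samples with unequal variances.
With t* = 1.650, the margin is 1.650 × 0.7664 = 1.2646.
x̄₁ − x̄₂ = 32.1 − 35.5 = -3.4000; the interval is -3.4000 ± 1.2646 = (-4.66, -2.14).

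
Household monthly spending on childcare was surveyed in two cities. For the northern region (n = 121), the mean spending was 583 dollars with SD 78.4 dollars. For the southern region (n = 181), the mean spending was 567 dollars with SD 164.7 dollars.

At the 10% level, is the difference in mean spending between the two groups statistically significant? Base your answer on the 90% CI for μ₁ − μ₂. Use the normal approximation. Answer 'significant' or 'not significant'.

not significant

SE₁ = s₁/√n₁ = 78.4/√121 = 7.1273; SE₂ = 164.7/√181 = 12.2421.
Independent samples, unequal variances: SE_diff = √(SE₁² + SE₂²) = √(50.79840529 + 149.86901241) = 14.1657.
z* = 1.645, so margin of error = 1.645 × 14.1657 = 23.3026.
Difference in means = 583 − 567 = 16.0000.
16.0000 ± 23.3026 → (-7.3026, 39.3026).
The interval (-7.3026, 39.3026) contains 0, so the difference is not significant.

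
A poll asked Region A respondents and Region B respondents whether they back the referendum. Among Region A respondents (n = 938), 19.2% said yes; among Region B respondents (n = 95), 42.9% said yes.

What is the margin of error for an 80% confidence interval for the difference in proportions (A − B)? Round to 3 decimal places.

Each SE is √(p̂(1−p̂)/n): √(0.1920·0.8080/938) = 0.01286 and √(0.4290·0.5710/95) = 0.05078.
SE(p̂₁ − p̂₂) = √(SE₁² + SE₂²) = √(0.0001653796 + 0.0025786084) = 0.05238, since the two samples are independent.
At 80% confidence z* = 1.282; margin = 1.282 × 0.05238 = 0.06715.

0.067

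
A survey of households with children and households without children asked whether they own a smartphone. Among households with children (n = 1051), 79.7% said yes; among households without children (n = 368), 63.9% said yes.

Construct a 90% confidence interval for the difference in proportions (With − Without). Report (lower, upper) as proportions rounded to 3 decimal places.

(0.112, 0.204)

SE₁ = √(p̂₁(1−p̂₁)/n₁) = √(0.7970·0.2030/1051) = 0.01241; SE₂ = √(0.6390·0.3610/368) = 0.02504.
Independent samples: SE of the difference = √(SE₁² + SE₂²) = √(0.0001540081 + 0.0006270016) = 0.02795.
z* for 90% confidence is 1.645, so the margin of error is 1.645 × 0.02795 = 0.04598.
Point estimate p̂₁ − p̂₂ = 0.7970 − 0.6390 = 0.1580.
0.1580 ± 0.04598 → (0.112, 0.204).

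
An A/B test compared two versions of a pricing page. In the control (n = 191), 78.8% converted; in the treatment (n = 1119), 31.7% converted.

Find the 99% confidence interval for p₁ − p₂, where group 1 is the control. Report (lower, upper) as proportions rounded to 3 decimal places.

(0.387, 0.555)

Each SE is √(p̂(1−p̂)/n): √(0.7880·0.2120/191) = 0.02957 and √(0.3170·0.6830/1119) = 0.01391.
SE(p̂₁ − p̂₂) = √(SE₁² + SE₂²) = √(0.0008743849 + 0.0001934881) = 0.03268, since the two samples are independent.
At 99% confidence z* = 2.576; margin = 2.576 × 0.03268 = 0.08418.
The difference is 0.7880 − 0.3170 = 0.4710, so the interval is 0.4710 ± 0.08418 = (0.387, 0.555).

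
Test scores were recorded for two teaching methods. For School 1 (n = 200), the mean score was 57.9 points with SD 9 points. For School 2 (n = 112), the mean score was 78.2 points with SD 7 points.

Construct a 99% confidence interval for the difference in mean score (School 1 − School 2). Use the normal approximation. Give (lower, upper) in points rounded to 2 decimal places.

Standard errors of each mean: 9/√200 = 0.6364 and 7/√112 = 0.6614.
SE(x̄₁ − x̄₂) = √(0.6364² + 0.6614²) = 0.9179 for independent samples with unequal variances.
With z* = 2.576, the margin is 2.576 × 0.9179 = 2.3645.
x̄₁ − x̄₂ = 57.9 − 78.2 = -20.3000; the interval is -20.3000 ± 2.3645 = (-22.66, -17.94).

(-22.66, -17.94)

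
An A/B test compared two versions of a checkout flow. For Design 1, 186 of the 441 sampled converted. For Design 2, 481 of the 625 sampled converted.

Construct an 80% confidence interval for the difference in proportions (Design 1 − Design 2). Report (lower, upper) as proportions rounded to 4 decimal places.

p̂₁ = 186/441 = 0.4218 and p̂₂ = 481/625 = 0.7696.
SE₁ = √(p̂₁(1−p̂₁)/n₁) = √(0.4218·0.5782/441) = 0.02352; SE₂ = √(0.7696·0.2304/625) = 0.01684.
Independent samples: SE of the difference = √(SE₁² + SE₂²) = √(0.0005531904 + 0.0002835856) = 0.02893.
z* for 80% confidence is 1.282, so the margin of error is 1.282 × 0.02893 = 0.03709.
Point estimate p̂₁ − p̂₂ = 0.4218 − 0.7696 = -0.3478.
-0.3478 ± 0.03709 → (-0.3849, -0.3107).

(-0.3849, -0.3107)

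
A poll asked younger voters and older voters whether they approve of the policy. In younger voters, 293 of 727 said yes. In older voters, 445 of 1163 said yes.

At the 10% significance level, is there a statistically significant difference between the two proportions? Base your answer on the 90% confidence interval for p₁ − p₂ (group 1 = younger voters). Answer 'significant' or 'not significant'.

p̂₁ = 293/727 = 0.4030 and p̂₂ = 445/1163 = 0.3826.
SE₁ = √(p̂₁(1−p̂₁)/n₁) = √(0.4030·0.5970/727) = 0.01819; SE₂ = √(0.3826·0.6174/1163) = 0.01425.
Independent samples: SE of the difference = √(SE₁² + SE₂²) = √(0.0003308761 + 0.0002030625) = 0.02311.
z* for 90% confidence is 1.645, so the margin of error is 1.645 × 0.02311 = 0.03802.
Point estimate p̂₁ − p̂₂ = 0.4030 − 0.3826 = 0.0204.
0.0204 ± 0.03802 → (-0.01762, 0.05842).
The interval (-0.01762, 0.05842) contains 0, so the difference is not significant.

not significant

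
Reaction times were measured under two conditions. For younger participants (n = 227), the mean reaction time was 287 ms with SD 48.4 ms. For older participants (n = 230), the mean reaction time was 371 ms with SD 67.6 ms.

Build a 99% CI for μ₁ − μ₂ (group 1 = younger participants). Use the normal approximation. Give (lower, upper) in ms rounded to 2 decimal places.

(-98.15, -69.85)

SE₁ = s₁/√n₁ = 48.4/√227 = 3.2124; SE₂ = 67.6/√230 = 4.4574.
Independent samples, unequal variances: SE_diff = √(SE₁² + SE₂²) = √(10.31951376 + 19.86841476) = 5.4944.
z* = 2.576, so margin of error = 2.576 × 5.4944 = 14.1536.
Difference in means = 287 − 371 = -84.0000.
-84.0000 ± 14.1536 → (-98.15, -69.85).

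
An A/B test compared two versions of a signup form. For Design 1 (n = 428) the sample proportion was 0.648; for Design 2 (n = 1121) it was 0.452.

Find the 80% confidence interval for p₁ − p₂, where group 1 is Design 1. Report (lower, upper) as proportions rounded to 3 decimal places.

SE₁ = √(p̂₁(1−p̂₁)/n₁) = √(0.6480·0.3520/428) = 0.02309; SE₂ = √(0.4520·0.5480/1121) = 0.01486.
Independent samples: SE of the difference = √(SE₁² + SE₂²) = √(0.0005331481 + 0.0002208196) = 0.02746.
z* for 80% confidence is 1.282, so the margin of error is 1.282 × 0.02746 = 0.03520.
Point estimate p̂₁ − p̂₂ = 0.6480 − 0.4520 = 0.1960.
0.1960 ± 0.03520 → (0.161, 0.231).

(0.161, 0.231)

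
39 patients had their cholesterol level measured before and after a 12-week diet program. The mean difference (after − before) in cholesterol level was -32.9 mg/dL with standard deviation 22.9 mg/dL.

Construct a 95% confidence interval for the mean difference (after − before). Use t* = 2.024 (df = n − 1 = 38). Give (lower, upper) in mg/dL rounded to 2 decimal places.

(-40.32, -25.48)

Paired design: SE = s_d/√n = 22.9/√39 = 3.6669.
t* = 2.024; margin of error = 2.024 × 3.6669 = 7.4218.
-32.9 ± 7.4218 → (-40.32, -25.48).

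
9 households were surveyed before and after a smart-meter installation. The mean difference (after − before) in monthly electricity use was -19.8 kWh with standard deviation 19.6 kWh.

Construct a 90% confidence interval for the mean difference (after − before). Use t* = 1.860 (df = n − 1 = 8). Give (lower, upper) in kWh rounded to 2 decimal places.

(-31.95, -7.65)

This is a matched-pairs design, so SE = s_d/√n = 19.6/√9 = 6.5333.
Margin = 1.860 × 6.5333 = 12.1519; the interval is -19.8 ± 12.1519 = (-31.95, -7.65).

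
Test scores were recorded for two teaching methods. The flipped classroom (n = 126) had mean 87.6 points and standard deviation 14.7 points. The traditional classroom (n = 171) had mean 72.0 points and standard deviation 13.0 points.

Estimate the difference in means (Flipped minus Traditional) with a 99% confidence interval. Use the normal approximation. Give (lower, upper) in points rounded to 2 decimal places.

(11.36, 19.84)

Standard errors of each mean: 14.7/√126 = 1.3096 and 13.0/√171 = 0.9941.
SE(x̄₁ − x̄₂) = √(1.3096² + 0.9941²) = 1.6442 for independent samples with unequal variances.
With z* = 2.576, the margin is 2.576 × 1.6442 = 4.2355.
x̄₁ − x̄₂ = 87.6 − 72.0 = 15.6000; the interval is 15.6000 ± 4.2355 = (11.36, 19.84).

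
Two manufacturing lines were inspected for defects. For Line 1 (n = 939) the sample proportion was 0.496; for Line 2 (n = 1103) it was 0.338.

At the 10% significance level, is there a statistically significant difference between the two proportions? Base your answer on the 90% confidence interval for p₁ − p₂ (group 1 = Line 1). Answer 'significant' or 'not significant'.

significant

The two standard errors are √(0.4960×0.5040/939) = 0.01632 and √(0.3380×0.6620/1103) = 0.01424.
Because the samples are independent, SE_diff = √(0.01632² + 0.01424²) = 0.02166.
Using z* = 1.645 for 90%, ME = 1.645 × 0.02166 = 0.03563.
p̂₁ − p̂₂ = 0.1580; interval 0.1580 ± 0.03563 gives (0.12237, 0.19363).
The interval (0.12237, 0.19363) does not contain 0, so the difference is significant.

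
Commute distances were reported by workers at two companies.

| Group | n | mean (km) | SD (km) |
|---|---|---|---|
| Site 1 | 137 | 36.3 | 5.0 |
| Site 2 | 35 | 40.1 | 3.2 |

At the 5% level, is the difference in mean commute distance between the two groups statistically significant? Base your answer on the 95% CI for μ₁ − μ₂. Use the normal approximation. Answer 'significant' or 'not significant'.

significant

Per-group SEs: s₁/√n₁ = 5.0/√137 = 0.4272, s₂/√n₂ = 3.2/√35 = 0.5409.
Unpooled SE of the difference: √(0.18249984 + 0.29257281) = 0.6893.
Margin of error = z* · SE = 1.960 × 0.6893 = 1.3510.
x̄₁ − x̄₂ = 36.3 − 40.1 = -3.8000.
CI: -3.8000 ± 1.3510 = (-5.1510, -2.4490).
The interval (-5.1510, -2.4490) does not contain 0, so the difference is significant.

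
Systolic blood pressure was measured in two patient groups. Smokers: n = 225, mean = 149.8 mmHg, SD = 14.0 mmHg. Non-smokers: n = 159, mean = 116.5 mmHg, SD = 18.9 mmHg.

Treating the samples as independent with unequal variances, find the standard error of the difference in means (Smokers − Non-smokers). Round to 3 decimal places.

SE₁ = s₁/√n₁ = 14.0/√225 = 0.9333; SE₂ = 18.9/√159 = 1.4989.
Independent samples, unequal variances: SE_diff = √(SE₁² + SE₂²) = √(0.87104889 + 2.24670121) = 1.7657.

1.766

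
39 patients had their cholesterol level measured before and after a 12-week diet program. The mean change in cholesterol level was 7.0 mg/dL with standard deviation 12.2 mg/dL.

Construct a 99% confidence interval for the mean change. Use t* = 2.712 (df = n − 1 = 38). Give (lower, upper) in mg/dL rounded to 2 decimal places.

(1.70, 12.30)

Paired design: SE = s_d/√n = 12.2/√39 = 1.9536.
t* = 2.712; margin of error = 2.712 × 1.9536 = 5.2982.
7.0 ± 5.2982 → (1.70, 12.30).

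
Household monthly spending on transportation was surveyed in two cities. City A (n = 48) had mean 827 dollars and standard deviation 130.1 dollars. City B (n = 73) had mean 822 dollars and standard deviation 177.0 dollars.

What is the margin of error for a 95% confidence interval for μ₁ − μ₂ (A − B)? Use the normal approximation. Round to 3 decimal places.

54.803

Per-group SEs: s₁/√n₁ = 130.1/√48 = 18.7783, s₂/√n₂ = 177.0/√73 = 20.7163.
Unpooled SE of the difference: √(352.62455089 + 429.16508569) = 27.9605.
Margin of error = z* · SE = 1.960 × 27.9605 = 54.8026.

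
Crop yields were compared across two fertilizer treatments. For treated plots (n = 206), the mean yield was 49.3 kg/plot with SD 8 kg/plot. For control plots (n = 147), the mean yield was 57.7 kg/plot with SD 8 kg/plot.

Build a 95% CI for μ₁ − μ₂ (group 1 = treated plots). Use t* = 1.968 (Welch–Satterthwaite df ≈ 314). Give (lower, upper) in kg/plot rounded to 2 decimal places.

SE₁ = s₁/√n₁ = 8/√206 = 0.5574; SE₂ = 8/√147 = 0.6598.
Independent samples, unequal variances: SE_diff = √(SE₁² + SE₂²) = √(0.31069476 + 0.43533604) = 0.8637.
t* = 1.968, so margin of error = 1.968 × 0.8637 = 1.6998.
Difference in means = 49.3 − 57.7 = -8.4000.
-8.4000 ± 1.6998 → (-10.10, -6.70).

(-10.10, -6.70)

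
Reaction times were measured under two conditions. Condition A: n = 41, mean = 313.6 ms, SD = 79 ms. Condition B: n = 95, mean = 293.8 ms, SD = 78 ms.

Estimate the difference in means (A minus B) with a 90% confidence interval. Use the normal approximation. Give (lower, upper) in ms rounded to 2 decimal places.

SE₁ = s₁/√n₁ = 79/√41 = 12.3377; SE₂ = 78/√95 = 8.0026.
Independent samples, unequal variances: SE_diff = √(SE₁² + SE₂²) = √(152.21884129 + 64.04160676) = 14.7058.
z* = 1.645, so margin of error = 1.645 × 14.7058 = 24.1910.
Difference in means = 313.6 − 293.8 = 19.8000.
19.8000 ± 24.1910 → (-4.39, 43.99).

(-4.39, 43.99)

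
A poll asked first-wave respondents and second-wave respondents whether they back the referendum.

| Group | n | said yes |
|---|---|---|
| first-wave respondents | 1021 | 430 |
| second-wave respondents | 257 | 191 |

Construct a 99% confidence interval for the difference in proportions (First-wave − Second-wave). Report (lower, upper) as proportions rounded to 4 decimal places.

(-0.4027, -0.2413)

Sample proportions: 430/1021 = 0.4212, 191/257 = 0.7432.
Each SE is √(p̂(1−p̂)/n): √(0.4212·0.5788/1021) = 0.01545 and √(0.7432·0.2568/257) = 0.02725.
SE(p̂₁ − p̂₂) = √(SE₁² + SE₂²) = √(0.0002387025 + 0.0007425625) = 0.03133, since the two samples are independent.
At 99% confidence z* = 2.576; margin = 2.576 × 0.03133 = 0.08071.
The difference is 0.4212 − 0.7432 = -0.3220, so the interval is -0.3220 ± 0.08071 = (-0.4027, -0.2413).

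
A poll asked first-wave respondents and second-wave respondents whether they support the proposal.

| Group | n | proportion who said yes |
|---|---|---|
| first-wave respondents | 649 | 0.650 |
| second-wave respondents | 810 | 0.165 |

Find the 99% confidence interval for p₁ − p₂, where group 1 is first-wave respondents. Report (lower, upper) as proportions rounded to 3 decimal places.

(0.426, 0.544)

Each SE is √(p̂(1−p̂)/n): √(0.6500·0.3500/649) = 0.01872 and √(0.1650·0.8350/810) = 0.01304.
SE(p̂₁ − p̂₂) = √(SE₁² + SE₂²) = √(0.0003504384 + 0.0001700416) = 0.02281, since the two samples are independent.
At 99% confidence z* = 2.576; margin = 2.576 × 0.02281 = 0.05876.
The difference is 0.6500 − 0.1650 = 0.4850, so the interval is 0.4850 ± 0.05876 = (0.426, 0.544).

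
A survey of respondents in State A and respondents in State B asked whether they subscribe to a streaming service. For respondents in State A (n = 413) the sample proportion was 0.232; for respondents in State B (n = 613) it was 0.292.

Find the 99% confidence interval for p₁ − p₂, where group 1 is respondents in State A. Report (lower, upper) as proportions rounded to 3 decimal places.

(-0.131, 0.011)

The two standard errors are √(0.2320×0.7680/413) = 0.02077 and √(0.2920×0.7080/613) = 0.01836.
Because the samples are independent, SE_diff = √(0.02077² + 0.01836²) = 0.02772.
Using z* = 2.576 for 99%, ME = 2.576 × 0.02772 = 0.07141.
p̂₁ − p̂₂ = -0.0600; interval -0.0600 ± 0.07141 gives (-0.131, 0.011).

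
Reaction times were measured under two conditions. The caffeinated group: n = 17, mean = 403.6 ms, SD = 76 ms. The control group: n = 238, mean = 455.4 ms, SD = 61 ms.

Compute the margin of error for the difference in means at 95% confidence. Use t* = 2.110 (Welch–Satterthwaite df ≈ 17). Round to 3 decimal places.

SE₁ = s₁/√n₁ = 76/√17 = 18.4327; SE₂ = 61/√238 = 3.9540.
Independent samples, unequal variances: SE_diff = √(SE₁² + SE₂²) = √(339.76442929 + 15.634116) = 18.8520.
t* = 2.110, so margin of error = 2.110 × 18.8520 = 39.7777.

39.778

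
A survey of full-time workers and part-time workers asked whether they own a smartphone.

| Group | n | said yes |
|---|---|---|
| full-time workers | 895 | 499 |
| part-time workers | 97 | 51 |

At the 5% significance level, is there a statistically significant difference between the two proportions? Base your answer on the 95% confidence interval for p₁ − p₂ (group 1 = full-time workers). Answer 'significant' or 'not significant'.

not significant

First, p̂₁ = 499/895 = 0.5575; p̂₂ = 51/97 = 0.5258.
The two standard errors are √(0.5575×0.4425/895) = 0.01660 and √(0.5258×0.4742/97) = 0.05070.
Because the samples are independent, SE_diff = √(0.01660² + 0.05070²) = 0.05335.
Using z* = 1.960 for 95%, ME = 1.960 × 0.05335 = 0.10457.
p̂₁ − p̂₂ = 0.0317; interval 0.0317 ± 0.10457 gives (-0.07287, 0.13627).
The interval (-0.07287, 0.13627) contains 0, so the difference is not significant.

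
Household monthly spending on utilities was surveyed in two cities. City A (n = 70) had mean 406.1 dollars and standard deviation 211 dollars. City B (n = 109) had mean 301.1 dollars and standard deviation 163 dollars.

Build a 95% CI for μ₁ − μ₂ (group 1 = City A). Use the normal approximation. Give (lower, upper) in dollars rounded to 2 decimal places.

(46.86, 163.14)

SE₁ = s₁/√n₁ = 211/√70 = 25.2193; SE₂ = 163/√109 = 15.6126.
Independent samples, unequal variances: SE_diff = √(SE₁² + SE₂²) = √(636.01309249 + 243.75327876) = 29.6609.
z* = 1.960, so margin of error = 1.960 × 29.6609 = 58.1354.
Difference in means = 406.1 − 301.1 = 105.0000.
105.0000 ± 58.1354 → (46.86, 163.14).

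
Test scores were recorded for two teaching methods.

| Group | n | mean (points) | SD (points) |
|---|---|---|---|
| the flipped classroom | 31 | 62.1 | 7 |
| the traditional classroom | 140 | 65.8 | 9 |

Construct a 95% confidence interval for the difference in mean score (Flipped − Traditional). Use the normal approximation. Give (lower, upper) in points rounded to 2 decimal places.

Per-group SEs: s₁/√n₁ = 7/√31 = 1.2572, s₂/√n₂ = 9/√140 = 0.7606.
Unpooled SE of the difference: √(1.58055184 + 0.57851236) = 1.4694.
Margin of error = z* · SE = 1.960 × 1.4694 = 2.8800.
x̄₁ − x̄₂ = 62.1 − 65.8 = -3.7000.
CI: -3.7000 ± 2.8800 = (-6.58, -0.82).

(-6.58, -0.82)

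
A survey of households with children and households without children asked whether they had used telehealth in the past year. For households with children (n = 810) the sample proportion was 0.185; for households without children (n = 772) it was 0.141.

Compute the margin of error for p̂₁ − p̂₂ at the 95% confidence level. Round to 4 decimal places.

0.0363

The two standard errors are √(0.1850×0.8150/810) = 0.01364 and √(0.1410×0.8590/772) = 0.01253.
Because the samples are independent, SE_diff = √(0.01364² + 0.01253²) = 0.01852.
Using z* = 1.960 for 95%, ME = 1.960 × 0.01852 = 0.03630.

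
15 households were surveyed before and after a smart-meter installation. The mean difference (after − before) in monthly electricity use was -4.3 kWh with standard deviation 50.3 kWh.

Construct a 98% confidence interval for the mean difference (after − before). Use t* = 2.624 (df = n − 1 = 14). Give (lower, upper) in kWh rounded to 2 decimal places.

(-38.38, 29.78)

This is a matched-pairs design, so SE = s_d/√n = 50.3/√15 = 12.9874.
Margin = 2.624 × 12.9874 = 34.0789; the interval is -4.3 ± 34.0789 = (-38.38, 29.78).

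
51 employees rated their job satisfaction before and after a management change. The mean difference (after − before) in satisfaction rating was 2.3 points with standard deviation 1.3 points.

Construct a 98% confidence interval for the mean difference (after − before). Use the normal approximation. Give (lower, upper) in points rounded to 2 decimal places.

Paired design: SE = s_d/√n = 1.3/√51 = 0.1820.
z* = 2.326; margin of error = 2.326 × 0.1820 = 0.4233.
2.3 ± 0.4233 → (1.88, 2.72).

(1.88, 2.72)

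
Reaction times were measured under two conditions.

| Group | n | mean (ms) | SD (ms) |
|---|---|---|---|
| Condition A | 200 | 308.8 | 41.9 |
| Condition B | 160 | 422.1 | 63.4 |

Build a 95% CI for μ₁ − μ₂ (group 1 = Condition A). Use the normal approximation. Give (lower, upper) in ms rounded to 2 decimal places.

(-124.71, -101.89)

Standard errors of each mean: 41.9/√200 = 2.9628 and 63.4/√160 = 5.0122.
SE(x̄₁ − x̄₂) = √(2.9628² + 5.0122²) = 5.8224 for independent samples with unequal variances.
With z* = 1.960, the margin is 1.960 × 5.8224 = 11.4119.
x̄₁ − x̄₂ = 308.8 − 422.1 = -113.3000; the interval is -113.3000 ± 11.4119 = (-124.71, -101.89).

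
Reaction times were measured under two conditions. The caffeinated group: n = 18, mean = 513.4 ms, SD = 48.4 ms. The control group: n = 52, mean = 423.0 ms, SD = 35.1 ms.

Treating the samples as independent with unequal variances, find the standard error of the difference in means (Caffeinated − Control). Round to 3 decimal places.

12.403

SE₁ = s₁/√n₁ = 48.4/√18 = 11.4080; SE₂ = 35.1/√52 = 4.8675.
Independent samples, unequal variances: SE_diff = √(SE₁² + SE₂²) = √(130.142464 + 23.69255625) = 12.4030.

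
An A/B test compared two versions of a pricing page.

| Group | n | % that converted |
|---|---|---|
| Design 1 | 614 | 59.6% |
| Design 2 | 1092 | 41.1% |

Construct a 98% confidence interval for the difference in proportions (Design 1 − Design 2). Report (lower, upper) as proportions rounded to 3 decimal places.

(0.127, 0.243)

SE₁ = √(p̂₁(1−p̂₁)/n₁) = √(0.5960·0.4040/614) = 0.01980; SE₂ = √(0.4110·0.5890/1092) = 0.01489.
Independent samples: SE of the difference = √(SE₁² + SE₂²) = √(0.00039204 + 0.0002217121) = 0.02477.
z* for 98% confidence is 2.326, so the margin of error is 2.326 × 0.02477 = 0.05762.
Point estimate p̂₁ − p̂₂ = 0.5960 − 0.4110 = 0.1850.
0.1850 ± 0.05762 → (0.127, 0.243).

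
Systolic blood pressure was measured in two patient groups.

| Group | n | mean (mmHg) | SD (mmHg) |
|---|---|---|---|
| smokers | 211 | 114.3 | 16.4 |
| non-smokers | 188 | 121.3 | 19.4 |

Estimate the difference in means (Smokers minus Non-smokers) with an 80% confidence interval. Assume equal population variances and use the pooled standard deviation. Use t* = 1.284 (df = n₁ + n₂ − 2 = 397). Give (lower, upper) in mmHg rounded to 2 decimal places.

s_p = √[((n₁−1)s₁² + (n₂−1)s₂²)/(n₁+n₂−2)] = √[(210·16.4² + 187·19.4²)/397] = 17.8759.
SE = 17.8759·√(1/211 + 1/188) = 1.7928.
With t* = 1.284, margin = 1.284 × 1.7928 = 2.3020.
x̄₁ − x̄₂ = 114.3 − 121.3 = -7.0000; interval -7.0000 ± 2.3020 = (-9.30, -4.70).

(-9.30, -4.70)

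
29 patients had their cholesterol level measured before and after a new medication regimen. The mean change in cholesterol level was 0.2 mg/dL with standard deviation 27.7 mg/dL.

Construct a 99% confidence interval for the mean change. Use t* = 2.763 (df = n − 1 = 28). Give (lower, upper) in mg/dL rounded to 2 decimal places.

(-14.01, 14.41)

Paired design: SE = s_d/√n = 27.7/√29 = 5.1438.
t* = 2.763; margin of error = 2.763 × 5.1438 = 14.2123.
0.2 ± 14.2123 → (-14.01, 14.41).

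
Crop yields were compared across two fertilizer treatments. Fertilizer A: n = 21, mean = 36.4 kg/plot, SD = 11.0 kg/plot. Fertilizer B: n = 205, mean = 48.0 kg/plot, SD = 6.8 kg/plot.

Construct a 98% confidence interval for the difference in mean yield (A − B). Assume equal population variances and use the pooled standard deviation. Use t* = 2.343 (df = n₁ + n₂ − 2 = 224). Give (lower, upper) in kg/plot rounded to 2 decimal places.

(-15.51, -7.69)

Pooled variance s_p² = [20·11.0² + 204·6.8²] / (21+205−2) = 52.9150, so s_p = 7.2743.
SE_diff = s_p·√(1/n₁ + 1/n₂) = 7.2743·√(1/21 + 1/205) = 1.6667.
t* = 2.343; margin = 2.343 × 1.6667 = 3.9051.
Difference = 36.4 − 48.0 = -11.6000.
-11.6000 ± 3.9051 → (-15.51, -7.69).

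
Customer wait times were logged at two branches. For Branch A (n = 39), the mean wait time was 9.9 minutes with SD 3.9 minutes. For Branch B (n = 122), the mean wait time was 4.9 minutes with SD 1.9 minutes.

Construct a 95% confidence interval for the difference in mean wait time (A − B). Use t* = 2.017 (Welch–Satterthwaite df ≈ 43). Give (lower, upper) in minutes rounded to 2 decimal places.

SE₁ = s₁/√n₁ = 3.9/√39 = 0.6245; SE₂ = 1.9/√122 = 0.1720.
Independent samples, unequal variances: SE_diff = √(SE₁² + SE₂²) = √(0.39000025 + 0.029584) = 0.6478.
t* = 2.017, so margin of error = 2.017 × 0.6478 = 1.3066.
Difference in means = 9.9 − 4.9 = 5.0000.
5.0000 ± 1.3066 → (3.69, 6.31).

(3.69, 6.31)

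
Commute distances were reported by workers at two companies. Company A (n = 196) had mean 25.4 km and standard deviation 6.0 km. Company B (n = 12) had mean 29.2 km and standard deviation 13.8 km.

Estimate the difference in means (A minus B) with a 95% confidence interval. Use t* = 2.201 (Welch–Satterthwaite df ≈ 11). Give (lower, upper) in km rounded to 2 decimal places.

(-12.62, 5.02)

SE₁ = s₁/√n₁ = 6.0/√196 = 0.4286; SE₂ = 13.8/√12 = 3.9837.
Independent samples, unequal variances: SE_diff = √(SE₁² + SE₂²) = √(0.18369796 + 15.86986569) = 4.0067.
t* = 2.201, so margin of error = 2.201 × 4.0067 = 8.8187.
Difference in means = 25.4 − 29.2 = -3.8000.
-3.8000 ± 8.8187 → (-12.62, 5.02).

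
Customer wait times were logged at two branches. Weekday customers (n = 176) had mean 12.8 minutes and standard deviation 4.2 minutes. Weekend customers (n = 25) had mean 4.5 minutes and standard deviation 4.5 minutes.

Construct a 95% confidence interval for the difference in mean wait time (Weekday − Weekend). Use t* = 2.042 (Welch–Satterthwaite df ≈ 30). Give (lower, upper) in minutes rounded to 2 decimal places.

SE₁ = s₁/√n₁ = 4.2/√176 = 0.3166; SE₂ = 4.5/√25 = 0.9000.
Independent samples, unequal variances: SE_diff = √(SE₁² + SE₂²) = √(0.10023556 + 0.81) = 0.9541.
t* = 2.042, so margin of error = 2.042 × 0.9541 = 1.9483.
Difference in means = 12.8 − 4.5 = 8.3000.
8.3000 ± 1.9483 → (6.35, 10.25).

(6.35, 10.25)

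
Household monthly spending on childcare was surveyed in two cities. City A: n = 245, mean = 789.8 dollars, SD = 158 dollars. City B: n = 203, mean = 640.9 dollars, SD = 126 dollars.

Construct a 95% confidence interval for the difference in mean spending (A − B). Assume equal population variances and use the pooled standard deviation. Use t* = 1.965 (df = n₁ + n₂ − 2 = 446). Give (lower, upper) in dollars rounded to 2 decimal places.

(121.97, 175.83)

Pooled variance s_p² = [244·158² + 202·126²] / (245+203−2) = 20847.9103, so s_p = 144.3881.
SE_diff = s_p·√(1/n₁ + 1/n₂) = 144.3881·√(1/245 + 1/203) = 13.7037.
t* = 1.965; margin = 1.965 × 13.7037 = 26.9278.
Difference = 789.8 − 640.9 = 148.9000.
148.9000 ± 26.9278 → (121.97, 175.83).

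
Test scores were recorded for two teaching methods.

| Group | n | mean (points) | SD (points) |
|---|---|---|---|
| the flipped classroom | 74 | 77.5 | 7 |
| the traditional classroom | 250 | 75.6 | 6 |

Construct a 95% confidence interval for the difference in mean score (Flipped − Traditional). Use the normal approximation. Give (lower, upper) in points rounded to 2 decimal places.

Per-group SEs: s₁/√n₁ = 7/√74 = 0.8137, s₂/√n₂ = 6/√250 = 0.3795.
Unpooled SE of the difference: √(0.66210769 + 0.14402025) = 0.8978.
Margin of error = z* · SE = 1.960 × 0.8978 = 1.7597.
x̄₁ − x̄₂ = 77.5 − 75.6 = 1.9000.
CI: 1.9000 ± 1.7597 = (0.14, 3.66).

(0.14, 3.66)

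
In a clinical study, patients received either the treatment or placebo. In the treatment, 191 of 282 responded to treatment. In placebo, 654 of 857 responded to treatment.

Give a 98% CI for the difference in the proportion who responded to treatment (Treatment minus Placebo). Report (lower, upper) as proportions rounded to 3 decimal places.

(-0.159, -0.013)

Sample proportions: 191/282 = 0.6773, 654/857 = 0.7631.
Each SE is √(p̂(1−p̂)/n): √(0.6773·0.3227/282) = 0.02784 and √(0.7631·0.2369/857) = 0.01452.
SE(p̂₁ − p̂₂) = √(SE₁² + SE₂²) = √(0.0007750656 + 0.0002108304) = 0.03140, since the two samples are independent.
At 98% confidence z* = 2.326; margin = 2.326 × 0.03140 = 0.07304.
The difference is 0.6773 − 0.7631 = -0.0858, so the interval is -0.0858 ± 0.07304 = (-0.159, -0.013).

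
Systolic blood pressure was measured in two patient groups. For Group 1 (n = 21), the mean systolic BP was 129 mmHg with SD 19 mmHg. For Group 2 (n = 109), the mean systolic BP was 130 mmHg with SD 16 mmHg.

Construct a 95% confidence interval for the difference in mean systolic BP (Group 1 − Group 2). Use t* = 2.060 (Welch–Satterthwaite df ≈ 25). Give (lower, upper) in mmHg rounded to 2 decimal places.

SE₁ = s₁/√n₁ = 19/√21 = 4.1461; SE₂ = 16/√109 = 1.5325.
Independent samples, unequal variances: SE_diff = √(SE₁² + SE₂²) = √(17.19014521 + 2.34855625) = 4.4203.
t* = 2.060, so margin of error = 2.060 × 4.4203 = 9.1058.
Difference in means = 129 − 130 = -1.0000.
-1.0000 ± 9.1058 → (-10.11, 8.11).

(-10.11, 8.11)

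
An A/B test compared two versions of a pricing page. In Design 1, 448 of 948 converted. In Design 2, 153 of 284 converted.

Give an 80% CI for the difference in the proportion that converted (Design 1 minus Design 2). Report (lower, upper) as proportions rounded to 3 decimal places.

p̂₁ = 448/948 = 0.4726 and p̂₂ = 153/284 = 0.5387.
SE₁ = √(p̂₁(1−p̂₁)/n₁) = √(0.4726·0.5274/948) = 0.01621; SE₂ = √(0.5387·0.4613/284) = 0.02958.
Independent samples: SE of the difference = √(SE₁² + SE₂²) = √(0.0002627641 + 0.0008749764) = 0.03373.
z* for 80% confidence is 1.282, so the margin of error is 1.282 × 0.03373 = 0.04324.
Point estimate p̂₁ − p̂₂ = 0.4726 − 0.5387 = -0.0661.
-0.0661 ± 0.04324 → (-0.109, -0.023).

(-0.109, -0.023)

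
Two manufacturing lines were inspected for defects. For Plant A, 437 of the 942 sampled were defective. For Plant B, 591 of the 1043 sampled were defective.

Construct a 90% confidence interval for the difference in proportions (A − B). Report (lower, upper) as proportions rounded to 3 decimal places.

(-0.139, -0.066)

Sample proportions: 437/942 = 0.4639, 591/1043 = 0.5666.
Each SE is √(p̂(1−p̂)/n): √(0.4639·0.5361/942) = 0.01625 and √(0.5666·0.4334/1043) = 0.01534.
SE(p̂₁ − p̂₂) = √(SE₁² + SE₂²) = √(0.0002640625 + 0.0002353156) = 0.02235, since the two samples are independent.
At 90% confidence z* = 1.645; margin = 1.645 × 0.02235 = 0.03677.
The difference is 0.4639 − 0.5666 = -0.1027, so the interval is -0.1027 ± 0.03677 = (-0.139, -0.066).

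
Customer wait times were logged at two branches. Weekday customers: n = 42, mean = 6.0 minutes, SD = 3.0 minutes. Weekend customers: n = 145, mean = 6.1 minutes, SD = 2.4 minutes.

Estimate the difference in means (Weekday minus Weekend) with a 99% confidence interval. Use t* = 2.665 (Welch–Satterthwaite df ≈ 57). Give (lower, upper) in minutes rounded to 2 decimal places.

(-1.44, 1.24)

Standard errors of each mean: 3.0/√42 = 0.4629 and 2.4/√145 = 0.1993.
SE(x̄₁ − x̄₂) = √(0.4629² + 0.1993²) = 0.5040 for independent samples with unequal variances.
With t* = 2.665, the margin is 2.665 × 0.5040 = 1.3432.
x̄₁ − x̄₂ = 6.0 − 6.1 = -0.1000; the interval is -0.1000 ± 1.3432 = (-1.44, 1.24).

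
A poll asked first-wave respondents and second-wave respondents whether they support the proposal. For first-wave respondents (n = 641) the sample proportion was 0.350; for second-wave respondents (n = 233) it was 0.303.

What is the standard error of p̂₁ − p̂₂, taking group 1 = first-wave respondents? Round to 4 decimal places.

0.0355

The two standard errors are √(0.3500×0.6500/641) = 0.01884 and √(0.3030×0.6970/233) = 0.03011.
Because the samples are independent, SE_diff = √(0.01884² + 0.03011²) = 0.03552.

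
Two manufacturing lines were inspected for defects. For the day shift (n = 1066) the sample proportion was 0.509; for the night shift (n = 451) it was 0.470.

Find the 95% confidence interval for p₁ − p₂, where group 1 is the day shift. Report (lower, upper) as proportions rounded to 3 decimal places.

(-0.016, 0.094)

SE₁ = √(p̂₁(1−p̂₁)/n₁) = √(0.5090·0.4910/1066) = 0.01531; SE₂ = √(0.4700·0.5300/451) = 0.02350.
Independent samples: SE of the difference = √(SE₁² + SE₂²) = √(0.0002343961 + 0.00055225) = 0.02805.
z* for 95% confidence is 1.960, so the margin of error is 1.960 × 0.02805 = 0.05498.
Point estimate p̂₁ − p̂₂ = 0.5090 − 0.4700 = 0.0390.
0.0390 ± 0.05498 → (-0.016, 0.094).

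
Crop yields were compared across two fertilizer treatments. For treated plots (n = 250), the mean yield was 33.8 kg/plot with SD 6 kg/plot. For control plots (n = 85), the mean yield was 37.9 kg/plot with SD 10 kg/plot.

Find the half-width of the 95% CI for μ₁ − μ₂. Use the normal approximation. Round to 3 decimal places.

2.252

Standard errors of each mean: 6/√250 = 0.3795 and 10/√85 = 1.0847.
SE(x̄₁ − x̄₂) = √(0.3795² + 1.0847²) = 1.1492 for independent samples with unequal variances.
With z* = 1.960, the margin is 1.960 × 1.1492 = 2.2524.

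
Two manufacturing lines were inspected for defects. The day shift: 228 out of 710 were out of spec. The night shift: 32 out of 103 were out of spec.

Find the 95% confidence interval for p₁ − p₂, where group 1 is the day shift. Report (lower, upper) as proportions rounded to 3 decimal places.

Sample proportions: 228/710 = 0.3211, 32/103 = 0.3107.
Each SE is √(p̂(1−p̂)/n): √(0.3211·0.6789/710) = 0.01752 and √(0.3107·0.6893/103) = 0.04560.
SE(p̂₁ − p̂₂) = √(SE₁² + SE₂²) = √(0.0003069504 + 0.00207936) = 0.04885, since the two samples are independent.
At 95% confidence z* = 1.960; margin = 1.960 × 0.04885 = 0.09575.
The difference is 0.3211 − 0.3107 = 0.0104, so the interval is 0.0104 ± 0.09575 = (-0.085, 0.106).

(-0.085, 0.106)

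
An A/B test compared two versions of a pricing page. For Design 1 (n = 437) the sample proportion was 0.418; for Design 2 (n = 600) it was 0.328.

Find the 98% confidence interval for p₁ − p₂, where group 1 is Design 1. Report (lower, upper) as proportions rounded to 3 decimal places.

(0.019, 0.161)

SE₁ = √(p̂₁(1−p̂₁)/n₁) = √(0.4180·0.5820/437) = 0.02359; SE₂ = √(0.3280·0.6720/600) = 0.01917.
Independent samples: SE of the difference = √(SE₁² + SE₂²) = √(0.0005564881 + 0.0003674889) = 0.03040.
z* for 98% confidence is 2.326, so the margin of error is 2.326 × 0.03040 = 0.07071.
Point estimate p̂₁ − p̂₂ = 0.4180 − 0.3280 = 0.0900.
0.0900 ± 0.07071 → (0.019, 0.161).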